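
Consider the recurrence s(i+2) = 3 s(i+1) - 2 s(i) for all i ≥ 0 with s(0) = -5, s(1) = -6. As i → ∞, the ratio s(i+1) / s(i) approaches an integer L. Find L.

The characteristic equation is r^2 - 3r + 2 = 0, which factors as (r - 2)(r - 1) = 0.
So the roots are 2 and 1. Since |2| > |1| and the coefficient of 2^i is non-zero, the ratio tends to 2.

2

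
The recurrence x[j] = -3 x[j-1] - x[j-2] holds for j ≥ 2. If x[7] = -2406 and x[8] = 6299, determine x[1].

Rearranging, x[j-2] = -(x[j] + 3 x[j-1]).
x[6] = -(6299 + 3(-2406)) = 919
x[5] = -(-2406 + 3(919)) = -351
x[4] = -(919 + 3(-351)) = 134
x[3] = -(-351 + 3(134)) = -51
x[2] = -(134 + 3(-51)) = 19
x[1] = -(-51 + 3(19)) = -6

-6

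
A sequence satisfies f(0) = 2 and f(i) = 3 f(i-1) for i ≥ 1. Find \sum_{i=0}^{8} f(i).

f(1) = 3*2 = 6
f(2) = 3*6 = 18
f(3) = 3*18 = 54
f(4) = 3*54 = 162
f(5) = 3*162 = 486
f(6) = 3*486 = 1458
f(7) = 3*1458 = 4374
f(8) = 3*4374 = 13122
Sum = 2 + 6 + 18 + 54 + 162 + 486 + 1458 + 4374 + 13122 = 19682

19682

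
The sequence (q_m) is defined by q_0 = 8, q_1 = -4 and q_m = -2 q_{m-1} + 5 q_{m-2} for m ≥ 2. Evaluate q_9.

-220004

q_2 = -2·(-4) + 5·8 = 48
q_3 = -2·48 + 5·(-4) = -116
q_4 = -2·(-116) + 5·48 = 472
q_5 = -2·472 + 5·(-116) = -1524
q_6 = -2·(-1524) + 5·472 = 5408
q_7 = -2·5408 + 5·(-1524) = -18436
q_8 = -2·(-18436) + 5·5408 = 63912
q_9 = -2·63912 + 5·(-18436) = -220004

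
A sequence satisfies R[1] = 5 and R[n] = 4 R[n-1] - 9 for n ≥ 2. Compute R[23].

The fixed point is -9/(1 - 4) = 3, so R[n] - 3 = 4(R[n-1] - 3).
Hence R[n] = 2·4^{n-1} + 3.
R[23] = 2·4^{22} + 3 = 2·17592186044416 + 3 = 35184372088835.

35184372088835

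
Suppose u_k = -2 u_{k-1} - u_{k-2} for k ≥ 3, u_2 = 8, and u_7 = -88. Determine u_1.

8

Let u_1 = x.
u_3 = -16 - x
u_4 = 24 + 2x
u_5 = -32 - 3x
u_6 = 40 + 4x
u_7 = -48 - 5x
So -48 - 5x = -88, giving x = 8.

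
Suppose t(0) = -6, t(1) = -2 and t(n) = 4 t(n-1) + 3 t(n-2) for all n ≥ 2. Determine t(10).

t(2) = 4(-2) + 3(-6) = -26
t(3) = 4(-26) + 3(-2) = -110
t(4) = 4(-110) + 3(-26) = -518
t(5) = 4(-518) + 3(-110) = -2402
t(6) = 4(-2402) + 3(-518) = -11162
t(7) = 4(-11162) + 3(-2402) = -51854
t(8) = 4(-51854) + 3(-11162) = -240902
t(9) = 4(-240902) + 3(-51854) = -1119170
t(10) = 4(-1119170) + 3(-240902) = -5199386

-5199386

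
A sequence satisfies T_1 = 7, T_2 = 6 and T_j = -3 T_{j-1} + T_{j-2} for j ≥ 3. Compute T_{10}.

50331

T_3 = -3*6 + 7 = -11
T_4 = -3*(-11) + 6 = 39
T_5 = -3*39 + (-11) = -128
T_6 = -3*(-128) + 39 = 423
T_7 = -3*423 + (-128) = -1397
T_8 = -3*(-1397) + 423 = 4614
T_9 = -3*4614 + (-1397) = -15239
T_{10} = -3*(-15239) + 4614 = 50331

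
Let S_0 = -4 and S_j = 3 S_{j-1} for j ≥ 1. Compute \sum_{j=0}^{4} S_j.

S_1 = 3·(-4) = -12
S_2 = 3·(-12) = -36
S_3 = 3·(-36) = -108
S_4 = 3·(-108) = -324
Sum = (-4) + (-12) + (-36) + (-108) + (-324) = -484

-484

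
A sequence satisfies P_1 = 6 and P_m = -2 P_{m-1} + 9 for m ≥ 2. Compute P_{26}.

-100663293

The fixed point is 9/(1 + 2) = 3, so P_m - 3 = -2(P_{m-1} - 3).
Hence P_m = 3·(-2)^{m-1} + 3.
P_{26} = 3·(-2)^{25} + 3 = 3·-33554432 + 3 = -100663293.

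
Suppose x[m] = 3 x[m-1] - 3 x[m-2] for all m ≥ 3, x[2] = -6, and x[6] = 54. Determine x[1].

-4

Let x[1] = v.
x[3] = -18 - 3v
x[4] = -36 - 9v
x[5] = -54 - 18v
x[6] = -54 - 27v
So -54 - 27v = 54, giving v = -4.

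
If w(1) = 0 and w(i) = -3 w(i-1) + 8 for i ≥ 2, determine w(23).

-62762119216

The fixed point is 8/(1 + 3) = 2, so w(i) - 2 = -3(w(i-1) - 2).
Hence w(i) = -2·(-3)^{i-1} + 2.
w(23) = -2·(-3)^{22} + 2 = -2·31381059609 + 2 = -62762119216.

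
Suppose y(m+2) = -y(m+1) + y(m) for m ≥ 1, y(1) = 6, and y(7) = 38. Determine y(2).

Let y(2) = z.
y(3) = 6 - z
y(4) = -6 + 2z
y(5) = 12 - 3z
y(6) = -18 + 5z
y(7) = 30 - 8z
So 30 - 8z = 38, giving z = -1.

-1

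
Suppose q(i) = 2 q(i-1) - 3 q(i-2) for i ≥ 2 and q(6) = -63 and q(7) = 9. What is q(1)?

Rearranging, q(i-2) = (q(i) - 2 q(i-1)) / -3.
q(5) = (9 - 2*(-63)) / -3 = 135/-3 = -45
q(4) = (-63 - 2*(-45)) / -3 = 27/-3 = -9
q(3) = (-45 - 2*(-9)) / -3 = -27/-3 = 9
q(2) = (-9 - 2*9) / -3 = -27/-3 = 9
q(1) = (9 - 2*9) / -3 = -9/-3 = 3

3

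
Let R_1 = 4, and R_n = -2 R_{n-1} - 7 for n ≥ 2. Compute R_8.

R_2 = -2·4 - 7 = -15
R_3 = -2·(-15) - 7 = 23
R_4 = -2·23 - 7 = -53
R_5 = -2·(-53) - 7 = 99
R_6 = -2·99 - 7 = -205
R_7 = -2·(-205) - 7 = 403
R_8 = -2·403 - 7 = -813

-813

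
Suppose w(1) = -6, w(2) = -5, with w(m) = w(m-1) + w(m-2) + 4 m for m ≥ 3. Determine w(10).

668

w(3) = (-5) + (-6) + 12 = 1
w(4) = 1 + (-5) + 16 = 12
w(5) = 12 + 1 + 20 = 33
w(6) = 33 + 12 + 24 = 69
w(7) = 69 + 33 + 28 = 130
w(8) = 130 + 69 + 32 = 231
w(9) = 231 + 130 + 36 = 397
w(10) = 397 + 231 + 40 = 668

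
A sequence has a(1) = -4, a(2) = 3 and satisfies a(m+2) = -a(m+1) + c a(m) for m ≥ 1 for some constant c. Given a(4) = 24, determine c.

a(3) = -3 - 4c
a(4) = 3 + 7c
So 3 + 7c = 24, giving c = 3.

3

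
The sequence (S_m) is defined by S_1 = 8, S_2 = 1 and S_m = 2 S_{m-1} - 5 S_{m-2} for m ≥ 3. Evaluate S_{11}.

12802

S_3 = 2*1 - 5*8 = -38
S_4 = 2*(-38) - 5*1 = -81
S_5 = 2*(-81) - 5*(-38) = 28
S_6 = 2*28 - 5*(-81) = 461
S_7 = 2*461 - 5*28 = 782
S_8 = 2*782 - 5*461 = -741
S_9 = 2*(-741) - 5*782 = -5392
S_{10} = 2*(-5392) - 5*(-741) = -7079
S_{11} = 2*(-7079) - 5*(-5392) = 12802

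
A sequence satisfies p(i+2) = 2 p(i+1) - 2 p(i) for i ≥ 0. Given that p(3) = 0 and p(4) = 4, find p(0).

Rearranging, p(i-2) = (p(i) - 2 p(i-1)) / -2.
p(2) = (4 - 2·0) / -2 = 4/-2 = -2
p(1) = (0 - 2·(-2)) / -2 = 4/-2 = -2
p(0) = (-2 - 2·(-2)) / -2 = 2/-2 = -1

-1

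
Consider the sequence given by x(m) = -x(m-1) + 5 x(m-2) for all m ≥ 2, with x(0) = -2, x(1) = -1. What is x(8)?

-2229

x(2) = -(-1) + 5*(-2) = -9
x(3) = -(-9) + 5*(-1) = 4
x(4) = -4 + 5*(-9) = -49
x(5) = -(-49) + 5*4 = 69
x(6) = -69 + 5*(-49) = -314
x(7) = -(-314) + 5*69 = 659
x(8) = -659 + 5*(-314) = -2229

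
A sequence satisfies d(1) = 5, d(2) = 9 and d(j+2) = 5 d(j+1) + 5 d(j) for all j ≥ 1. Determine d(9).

2728750

d(3) = 5*9 + 5*5 = 70
d(4) = 5*70 + 5*9 = 395
d(5) = 5*395 + 5*70 = 2325
d(6) = 5*2325 + 5*395 = 13600
d(7) = 5*13600 + 5*2325 = 79625
d(8) = 5*79625 + 5*13600 = 466125
d(9) = 5*466125 + 5*79625 = 2728750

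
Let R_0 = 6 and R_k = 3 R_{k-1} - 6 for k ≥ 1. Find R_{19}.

3486784404

The fixed point is -6/(1 - 3) = 3, so R_k - 3 = 3(R_{k-1} - 3).
Hence R_k = 3·3^k + 3.
R_{19} = 3·3^{19} + 3 = 3·1162261467 + 3 = 3486784404.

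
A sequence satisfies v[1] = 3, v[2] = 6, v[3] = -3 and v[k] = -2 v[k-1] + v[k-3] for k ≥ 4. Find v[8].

v[4] = -2(-3) + 3 = 9
v[5] = -2(9) + 6 = -12
v[6] = -2(-12) + (-3) = 21
v[7] = -2(21) + 9 = -33
v[8] = -2(-33) + (-12) = 54

54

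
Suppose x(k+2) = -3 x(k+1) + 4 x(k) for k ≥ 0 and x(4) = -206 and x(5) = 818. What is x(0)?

-2

Rearranging, x(k-2) = (x(k) + 3 x(k-1)) / 4.
x(3) = (818 + 3*(-206)) / 4 = 200/4 = 50
x(2) = (-206 + 3*50) / 4 = -56/4 = -14
x(1) = (50 + 3*(-14)) / 4 = 8/4 = 2
x(0) = (-14 + 3*2) / 4 = -8/4 = -2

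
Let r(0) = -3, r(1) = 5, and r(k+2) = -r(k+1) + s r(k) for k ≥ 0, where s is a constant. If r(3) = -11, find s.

-2

r(2) = -5 - 3s
r(3) = 5 + 8s
So 5 + 8s = -11, giving s = -2.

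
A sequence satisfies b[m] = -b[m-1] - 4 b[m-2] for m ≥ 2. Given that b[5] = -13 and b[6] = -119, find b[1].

3

Rearranging, b[m-2] = (b[m] + b[m-1]) / -4.
b[4] = (-119 + (-13)) / -4 = -132/-4 = 33
b[3] = (-13 + 33) / -4 = 20/-4 = -5
b[2] = (33 + (-5)) / -4 = 28/-4 = -7
b[1] = (-5 + (-7)) / -4 = -12/-4 = 3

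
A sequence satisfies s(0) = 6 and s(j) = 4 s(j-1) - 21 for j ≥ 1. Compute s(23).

-70368744177657

The fixed point is -21/(1 - 4) = 7, so s(j) - 7 = 4(s(j-1) - 7).
Hence s(j) = -1·4^j + 7.
s(23) = -1·4^{23} + 7 = -1·70368744177664 + 7 = -70368744177657.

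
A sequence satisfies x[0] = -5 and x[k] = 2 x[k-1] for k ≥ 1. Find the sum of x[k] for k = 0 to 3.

x[1] = 2(-5) = -10
x[2] = 2(-10) = -20
x[3] = 2(-20) = -40
Sum = (-5) + (-10) + (-20) + (-40) = -75

-75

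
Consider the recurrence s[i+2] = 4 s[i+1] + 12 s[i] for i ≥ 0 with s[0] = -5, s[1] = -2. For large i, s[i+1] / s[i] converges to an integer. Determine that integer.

6

The characteristic equation is r^2 - 4r - 12 = 0, which factors as (r - 6)(r + 2) = 0.
So the roots are 6 and -2. Since |6| > |-2| and the coefficient of 6^i is non-zero, the ratio tends to 6.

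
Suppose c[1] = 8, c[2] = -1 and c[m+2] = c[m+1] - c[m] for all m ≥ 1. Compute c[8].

c[3] = (-1) - 8 = -9
c[4] = (-9) - (-1) = -8
c[5] = (-8) - (-9) = 1
c[6] = 1 - (-8) = 9
c[7] = 9 - 1 = 8
c[8] = 8 - 9 = -1

-1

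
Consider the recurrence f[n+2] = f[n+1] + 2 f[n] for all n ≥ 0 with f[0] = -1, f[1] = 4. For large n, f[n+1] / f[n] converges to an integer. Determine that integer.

2

The characteristic equation is r^2 - r - 2 = 0, which factors as (r - 2)(r + 1) = 0.
So the roots are 2 and -1. Since |2| > |-1| and the coefficient of 2^n is non-zero, the ratio tends to 2.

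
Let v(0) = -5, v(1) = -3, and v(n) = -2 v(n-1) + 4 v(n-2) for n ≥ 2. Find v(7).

v(2) = -2*(-3) + 4*(-5) = -14
v(3) = -2*(-14) + 4*(-3) = 16
v(4) = -2*16 + 4*(-14) = -88
v(5) = -2*(-88) + 4*16 = 240
v(6) = -2*240 + 4*(-88) = -832
v(7) = -2*(-832) + 4*240 = 2624

2624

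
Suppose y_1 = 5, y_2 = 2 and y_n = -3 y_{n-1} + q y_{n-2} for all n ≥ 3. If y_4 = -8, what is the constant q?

2

y_3 = -6 + 5q
y_4 = 18 - 13q
So 18 - 13q = -8, giving q = 2.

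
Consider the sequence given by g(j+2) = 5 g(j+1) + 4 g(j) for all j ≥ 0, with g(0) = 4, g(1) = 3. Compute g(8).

g(2) = 5(3) + 4(4) = 31
g(3) = 5(31) + 4(3) = 167
g(4) = 5(167) + 4(31) = 959
g(5) = 5(959) + 4(167) = 5463
g(6) = 5(5463) + 4(959) = 31151
g(7) = 5(31151) + 4(5463) = 177607
g(8) = 5(177607) + 4(31151) = 1012639

1012639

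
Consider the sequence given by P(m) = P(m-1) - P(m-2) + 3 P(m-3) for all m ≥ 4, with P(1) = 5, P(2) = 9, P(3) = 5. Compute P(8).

P(4) = 5 - 9 + 3·5 = 11
P(5) = 11 - 5 + 3·9 = 33
P(6) = 33 - 11 + 3·5 = 37
P(7) = 37 - 33 + 3·11 = 37
P(8) = 37 - 37 + 3·33 = 99

99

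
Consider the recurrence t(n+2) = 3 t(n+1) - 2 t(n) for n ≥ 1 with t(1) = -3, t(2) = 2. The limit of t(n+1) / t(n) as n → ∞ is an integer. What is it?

The characteristic equation is r^2 - 3r + 2 = 0, which factors as (r - 2)(r - 1) = 0.
So the roots are 2 and 1. Since |2| > |1| and the coefficient of 2^n is non-zero, the ratio tends to 2.

2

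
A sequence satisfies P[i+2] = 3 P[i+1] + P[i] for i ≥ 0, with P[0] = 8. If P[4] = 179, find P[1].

3

Let P[1] = y.
P[2] = 8 + 3y
P[3] = 24 + 10y
P[4] = 80 + 33y
So 80 + 33y = 179, giving y = 3.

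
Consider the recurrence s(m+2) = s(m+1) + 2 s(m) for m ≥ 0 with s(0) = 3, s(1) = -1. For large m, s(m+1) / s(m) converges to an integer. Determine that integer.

The characteristic equation is r^2 - r - 2 = 0, which factors as (r - 2)(r + 1) = 0.
So the roots are 2 and -1. Since |2| > |-1| and the coefficient of 2^m is non-zero, the ratio tends to 2.

2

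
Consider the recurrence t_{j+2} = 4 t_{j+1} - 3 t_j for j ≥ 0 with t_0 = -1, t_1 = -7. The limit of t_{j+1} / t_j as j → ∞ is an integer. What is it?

3

The characteristic equation is r^2 - 4r + 3 = 0, which factors as (r - 3)(r - 1) = 0.
So the roots are 3 and 1. Since |3| > |1| and the coefficient of 3^j is non-zero, the ratio tends to 3.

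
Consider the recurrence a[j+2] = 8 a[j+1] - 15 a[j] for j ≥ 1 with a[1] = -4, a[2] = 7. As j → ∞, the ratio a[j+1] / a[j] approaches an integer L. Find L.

5

The characteristic equation is r^2 - 8r + 15 = 0, which factors as (r - 5)(r - 3) = 0.
So the roots are 5 and 3. Since |5| > |3| and the coefficient of 5^j is non-zero, the ratio tends to 5.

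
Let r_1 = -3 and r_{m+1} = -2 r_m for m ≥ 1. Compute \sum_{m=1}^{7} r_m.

r_2 = -2(-3) = 6
r_3 = -2(6) = -12
r_4 = -2(-12) = 24
r_5 = -2(24) = -48
r_6 = -2(-48) = 96
r_7 = -2(96) = -192
Sum = (-3) + 6 + (-12) + 24 + (-48) + 96 + (-192) = -129

-129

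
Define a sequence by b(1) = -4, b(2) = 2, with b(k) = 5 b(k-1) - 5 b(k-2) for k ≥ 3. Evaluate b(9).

b(3) = 5·2 - 5·(-4) = 30
b(4) = 5·30 - 5·2 = 140
b(5) = 5·140 - 5·30 = 550
b(6) = 5·550 - 5·140 = 2050
b(7) = 5·2050 - 5·550 = 7500
b(8) = 5·7500 - 5·2050 = 27250
b(9) = 5·27250 - 5·7500 = 98750

98750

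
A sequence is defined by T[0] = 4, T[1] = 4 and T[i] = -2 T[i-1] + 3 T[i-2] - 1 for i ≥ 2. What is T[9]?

1232

T[2] = -2·4 + 3·4 - 1 = 3
T[3] = -2·3 + 3·4 - 1 = 5
T[4] = -2·5 + 3·3 - 1 = -2
T[5] = -2·(-2) + 3·5 - 1 = 18
T[6] = -2·18 + 3·(-2) - 1 = -43
T[7] = -2·(-43) + 3·18 - 1 = 139
T[8] = -2·139 + 3·(-43) - 1 = -408
T[9] = -2·(-408) + 3·139 - 1 = 1232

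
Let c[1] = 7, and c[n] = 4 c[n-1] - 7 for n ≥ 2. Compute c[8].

c[2] = 4·7 - 7 = 21
c[3] = 4·21 - 7 = 77
c[4] = 4·77 - 7 = 301
c[5] = 4·301 - 7 = 1197
c[6] = 4·1197 - 7 = 4781
c[7] = 4·4781 - 7 = 19117
c[8] = 4·19117 - 7 = 76461

76461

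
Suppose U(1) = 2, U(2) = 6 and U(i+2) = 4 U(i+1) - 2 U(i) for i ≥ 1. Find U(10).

U(3) = 4*6 - 2*2 = 20
U(4) = 4*20 - 2*6 = 68
U(5) = 4*68 - 2*20 = 232
U(6) = 4*232 - 2*68 = 792
U(7) = 4*792 - 2*232 = 2704
U(8) = 4*2704 - 2*792 = 9232
U(9) = 4*9232 - 2*2704 = 31520
U(10) = 4*31520 - 2*9232 = 107616

107616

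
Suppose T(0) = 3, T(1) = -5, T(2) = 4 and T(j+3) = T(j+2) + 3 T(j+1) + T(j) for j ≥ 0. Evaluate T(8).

T(3) = 4 + 3(-5) + 3 = -8
T(4) = (-8) + 3(4) + (-5) = -1
T(5) = (-1) + 3(-8) + 4 = -21
T(6) = (-21) + 3(-1) + (-8) = -32
T(7) = (-32) + 3(-21) + (-1) = -96
T(8) = (-96) + 3(-32) + (-21) = -213

-213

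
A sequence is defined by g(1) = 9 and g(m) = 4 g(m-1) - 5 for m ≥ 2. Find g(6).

g(2) = 4(9) - 5 = 31
g(3) = 4(31) - 5 = 119
g(4) = 4(119) - 5 = 471
g(5) = 4(471) - 5 = 1879
g(6) = 4(1879) - 5 = 7511

7511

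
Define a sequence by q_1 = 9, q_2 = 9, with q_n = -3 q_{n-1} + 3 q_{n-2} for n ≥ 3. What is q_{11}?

q_3 = -3*9 + 3*9 = 0
q_4 = -3*0 + 3*9 = 27
q_5 = -3*27 + 3*0 = -81
q_6 = -3*(-81) + 3*27 = 324
q_7 = -3*324 + 3*(-81) = -1215
q_8 = -3*(-1215) + 3*324 = 4617
q_9 = -3*4617 + 3*(-1215) = -17496
q_{10} = -3*(-17496) + 3*4617 = 66339
q_{11} = -3*66339 + 3*(-17496) = -251505

-251505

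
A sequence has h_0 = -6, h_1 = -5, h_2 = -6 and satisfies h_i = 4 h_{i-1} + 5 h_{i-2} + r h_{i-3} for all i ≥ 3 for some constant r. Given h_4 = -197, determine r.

-1

h_3 = -49 - 6r
h_4 = -226 - 29r
So -226 - 29r = -197, giving r = -1.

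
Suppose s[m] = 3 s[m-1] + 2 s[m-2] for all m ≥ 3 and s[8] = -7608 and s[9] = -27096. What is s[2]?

Rearranging, s[m-2] = (s[m] - 3 s[m-1]) / 2.
s[7] = (-27096 - 3·(-7608)) / 2 = -4272/2 = -2136
s[6] = (-7608 - 3·(-2136)) / 2 = -1200/2 = -600
s[5] = (-2136 - 3·(-600)) / 2 = -336/2 = -168
s[4] = (-600 - 3·(-168)) / 2 = -96/2 = -48
s[3] = (-168 - 3·(-48)) / 2 = -24/2 = -12
s[2] = (-48 - 3·(-12)) / 2 = -12/2 = -6

-6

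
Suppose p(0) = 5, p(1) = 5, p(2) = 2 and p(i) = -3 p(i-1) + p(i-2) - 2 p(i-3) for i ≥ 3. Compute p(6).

p(3) = -3*2 + 5 - 2*5 = -11
p(4) = -3*(-11) + 2 - 2*5 = 25
p(5) = -3*25 + (-11) - 2*2 = -90
p(6) = -3*(-90) + 25 - 2*(-11) = 317

317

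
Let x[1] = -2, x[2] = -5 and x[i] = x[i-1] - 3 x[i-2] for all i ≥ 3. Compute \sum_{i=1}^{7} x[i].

-86

x[3] = (-5) - 3(-2) = 1
x[4] = 1 - 3(-5) = 16
x[5] = 16 - 3(1) = 13
x[6] = 13 - 3(16) = -35
x[7] = (-35) - 3(13) = -74
Sum = (-2) + (-5) + 1 + 16 + 13 + (-35) + (-74) = -86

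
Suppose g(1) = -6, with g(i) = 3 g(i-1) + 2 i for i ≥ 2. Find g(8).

-7664

g(2) = 3*(-6) + 4 = -14
g(3) = 3*(-14) + 6 = -36
g(4) = 3*(-36) + 8 = -100
g(5) = 3*(-100) + 10 = -290
g(6) = 3*(-290) + 12 = -858
g(7) = 3*(-858) + 14 = -2560
g(8) = 3*(-2560) + 16 = -7664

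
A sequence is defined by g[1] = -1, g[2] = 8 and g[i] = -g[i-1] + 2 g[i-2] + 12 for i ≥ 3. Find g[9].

-394

g[3] = -8 + 2(-1) + 12 = 2
g[4] = -2 + 2(8) + 12 = 26
g[5] = -26 + 2(2) + 12 = -10
g[6] = -(-10) + 2(26) + 12 = 74
g[7] = -74 + 2(-10) + 12 = -82
g[8] = -(-82) + 2(74) + 12 = 242
g[9] = -242 + 2(-82) + 12 = -394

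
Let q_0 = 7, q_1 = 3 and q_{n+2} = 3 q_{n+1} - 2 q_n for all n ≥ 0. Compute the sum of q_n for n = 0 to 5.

-186

q_2 = 3·3 - 2·7 = -5
q_3 = 3·(-5) - 2·3 = -21
q_4 = 3·(-21) - 2·(-5) = -53
q_5 = 3·(-53) - 2·(-21) = -117
Sum = 7 + 3 + (-5) + (-21) + (-53) + (-117) = -186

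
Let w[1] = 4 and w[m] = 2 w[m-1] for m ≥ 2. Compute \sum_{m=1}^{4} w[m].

w[2] = 2(4) = 8
w[3] = 2(8) = 16
w[4] = 2(16) = 32
Sum = 4 + 8 + 16 + 32 = 60

60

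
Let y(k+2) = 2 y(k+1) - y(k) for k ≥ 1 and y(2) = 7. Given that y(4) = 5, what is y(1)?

8

Let y(1) = v.
y(3) = 14 - v
y(4) = 21 - 2v
So 21 - 2v = 5, giving v = 8.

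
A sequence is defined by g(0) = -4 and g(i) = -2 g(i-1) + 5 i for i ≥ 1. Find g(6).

-316

g(1) = -2·(-4) + 5 = 13
g(2) = -2·13 + 10 = -16
g(3) = -2·(-16) + 15 = 47
g(4) = -2·47 + 20 = -74
g(5) = -2·(-74) + 25 = 173
g(6) = -2·173 + 30 = -316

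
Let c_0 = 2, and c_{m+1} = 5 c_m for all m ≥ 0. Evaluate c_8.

c_1 = 5·2 = 10
c_2 = 5·10 = 50
c_3 = 5·50 = 250
c_4 = 5·250 = 1250
c_5 = 5·1250 = 6250
c_6 = 5·6250 = 31250
c_7 = 5·31250 = 156250
c_8 = 5·156250 = 781250

781250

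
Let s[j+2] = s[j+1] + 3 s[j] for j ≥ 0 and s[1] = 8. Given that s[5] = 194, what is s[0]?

Let s[0] = x.
s[2] = 8 + 3x
s[3] = 32 + 3x
s[4] = 56 + 12x
s[5] = 152 + 21x
So 152 + 21x = 194, giving x = 2.

2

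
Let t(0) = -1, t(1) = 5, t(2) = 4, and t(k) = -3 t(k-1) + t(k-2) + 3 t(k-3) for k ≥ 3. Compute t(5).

-145

t(3) = -3·4 + 5 + 3·(-1) = -10
t(4) = -3·(-10) + 4 + 3·5 = 49
t(5) = -3·49 + (-10) + 3·4 = -145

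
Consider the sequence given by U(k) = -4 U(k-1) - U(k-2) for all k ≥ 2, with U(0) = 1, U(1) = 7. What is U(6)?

-5669

U(2) = -4*7 - 1 = -29
U(3) = -4*(-29) - 7 = 109
U(4) = -4*109 - (-29) = -407
U(5) = -4*(-407) - 109 = 1519
U(6) = -4*1519 - (-407) = -5669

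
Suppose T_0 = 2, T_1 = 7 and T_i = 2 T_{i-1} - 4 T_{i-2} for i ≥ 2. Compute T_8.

T_2 = 2·7 - 4·2 = 6
T_3 = 2·6 - 4·7 = -16
T_4 = 2·(-16) - 4·6 = -56
T_5 = 2·(-56) - 4·(-16) = -48
T_6 = 2·(-48) - 4·(-56) = 128
T_7 = 2·128 - 4·(-48) = 448
T_8 = 2·448 - 4·128 = 384

384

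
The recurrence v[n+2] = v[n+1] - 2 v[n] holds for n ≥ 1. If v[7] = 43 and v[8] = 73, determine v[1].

-1

Rearranging, v[n-2] = (v[n] - v[n-1]) / -2.
v[6] = (73 - 43) / -2 = 30/-2 = -15
v[5] = (43 - (-15)) / -2 = 58/-2 = -29
v[4] = (-15 - (-29)) / -2 = 14/-2 = -7
v[3] = (-29 - (-7)) / -2 = -22/-2 = 11
v[2] = (-7 - 11) / -2 = -18/-2 = 9
v[1] = (11 - 9) / -2 = 2/-2 = -1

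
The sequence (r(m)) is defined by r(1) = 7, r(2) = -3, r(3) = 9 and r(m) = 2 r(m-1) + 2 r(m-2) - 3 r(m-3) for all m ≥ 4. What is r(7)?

r(4) = 2·9 + 2·(-3) - 3·7 = -9
r(5) = 2·(-9) + 2·9 - 3·(-3) = 9
r(6) = 2·9 + 2·(-9) - 3·9 = -27
r(7) = 2·(-27) + 2·9 - 3·(-9) = -9

-9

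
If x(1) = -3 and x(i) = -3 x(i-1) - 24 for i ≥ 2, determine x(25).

The fixed point is -24/(1 + 3) = -6, so x(i) + 6 = -3(x(i-1) + 6).
Hence x(i) = 3·(-3)^{i-1} - 6.
x(25) = 3·(-3)^{24} - 6 = 3·282429536481 - 6 = 847288609437.

847288609437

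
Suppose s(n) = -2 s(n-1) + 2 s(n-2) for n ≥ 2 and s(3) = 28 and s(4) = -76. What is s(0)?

-1

Rearranging, s(n-2) = (s(n) + 2 s(n-1)) / 2.
s(2) = (-76 + 2(28)) / 2 = -20/2 = -10
s(1) = (28 + 2(-10)) / 2 = 8/2 = 4
s(0) = (-10 + 2(4)) / 2 = -2/2 = -1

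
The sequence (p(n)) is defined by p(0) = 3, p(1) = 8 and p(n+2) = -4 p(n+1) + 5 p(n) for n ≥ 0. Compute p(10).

p(2) = -4*8 + 5*3 = -17
p(3) = -4*(-17) + 5*8 = 108
p(4) = -4*108 + 5*(-17) = -517
p(5) = -4*(-517) + 5*108 = 2608
p(6) = -4*2608 + 5*(-517) = -13017
p(7) = -4*(-13017) + 5*2608 = 65108
p(8) = -4*65108 + 5*(-13017) = -325517
p(9) = -4*(-325517) + 5*65108 = 1627608
p(10) = -4*1627608 + 5*(-325517) = -8138017

-8138017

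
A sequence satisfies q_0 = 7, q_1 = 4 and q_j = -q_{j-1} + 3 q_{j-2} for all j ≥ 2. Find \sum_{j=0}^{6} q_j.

q_2 = -4 + 3·7 = 17
q_3 = -17 + 3·4 = -5
q_4 = -(-5) + 3·17 = 56
q_5 = -56 + 3·(-5) = -71
q_6 = -(-71) + 3·56 = 239
Sum = 7 + 4 + 17 + (-5) + 56 + (-71) + 239 = 247

247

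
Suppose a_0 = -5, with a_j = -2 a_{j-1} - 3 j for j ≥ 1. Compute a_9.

a_1 = -2·(-5) - 3 = 7
a_2 = -2·7 - 6 = -20
a_3 = -2·(-20) - 9 = 31
a_4 = -2·31 - 12 = -74
a_5 = -2·(-74) - 15 = 133
a_6 = -2·133 - 18 = -284
a_7 = -2·(-284) - 21 = 547
a_8 = -2·547 - 24 = -1118
a_9 = -2·(-1118) - 27 = 2209

2209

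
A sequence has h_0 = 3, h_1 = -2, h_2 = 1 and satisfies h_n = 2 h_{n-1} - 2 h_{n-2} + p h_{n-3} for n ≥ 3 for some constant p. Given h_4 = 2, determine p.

-2

h_3 = 6 + 3p
h_4 = 10 + 4p
So 10 + 4p = 2, giving p = -2.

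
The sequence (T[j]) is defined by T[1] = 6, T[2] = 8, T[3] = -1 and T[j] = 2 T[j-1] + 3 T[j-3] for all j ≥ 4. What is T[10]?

4252

T[4] = 2*(-1) + 3*6 = 16
T[5] = 2*16 + 3*8 = 56
T[6] = 2*56 + 3*(-1) = 109
T[7] = 2*109 + 3*16 = 266
T[8] = 2*266 + 3*56 = 700
T[9] = 2*700 + 3*109 = 1727
T[10] = 2*1727 + 3*266 = 4252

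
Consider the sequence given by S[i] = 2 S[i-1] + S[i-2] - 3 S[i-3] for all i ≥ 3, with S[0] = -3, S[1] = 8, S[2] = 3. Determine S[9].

317

S[3] = 2(3) + 8 - 3(-3) = 23
S[4] = 2(23) + 3 - 3(8) = 25
S[5] = 2(25) + 23 - 3(3) = 64
S[6] = 2(64) + 25 - 3(23) = 84
S[7] = 2(84) + 64 - 3(25) = 157
S[8] = 2(157) + 84 - 3(64) = 206
S[9] = 2(206) + 157 - 3(84) = 317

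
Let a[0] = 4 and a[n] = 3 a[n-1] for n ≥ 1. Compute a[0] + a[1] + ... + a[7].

a[1] = 3·4 = 12
a[2] = 3·12 = 36
a[3] = 3·36 = 108
a[4] = 3·108 = 324
a[5] = 3·324 = 972
a[6] = 3·972 = 2916
a[7] = 3·2916 = 8748
Sum = 4 + 12 + 36 + 108 + 324 + 972 + 2916 + 8748 = 13120

13120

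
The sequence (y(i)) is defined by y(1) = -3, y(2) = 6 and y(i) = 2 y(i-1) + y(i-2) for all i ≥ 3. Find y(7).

333

y(3) = 2·6 + (-3) = 9
y(4) = 2·9 + 6 = 24
y(5) = 2·24 + 9 = 57
y(6) = 2·57 + 24 = 138
y(7) = 2·138 + 57 = 333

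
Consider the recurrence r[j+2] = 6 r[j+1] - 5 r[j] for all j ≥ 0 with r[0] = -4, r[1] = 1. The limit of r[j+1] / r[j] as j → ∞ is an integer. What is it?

The characteristic equation is r^2 - 6r + 5 = 0, which factors as (r - 5)(r - 1) = 0.
So the roots are 5 and 1. Since |5| > |1| and the coefficient of 5^j is non-zero, the ratio tends to 5.

5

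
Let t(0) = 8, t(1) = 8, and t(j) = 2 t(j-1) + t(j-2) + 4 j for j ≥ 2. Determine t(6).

1312

t(2) = 2(8) + 8 + 8 = 32
t(3) = 2(32) + 8 + 12 = 84
t(4) = 2(84) + 32 + 16 = 216
t(5) = 2(216) + 84 + 20 = 536
t(6) = 2(536) + 216 + 24 = 1312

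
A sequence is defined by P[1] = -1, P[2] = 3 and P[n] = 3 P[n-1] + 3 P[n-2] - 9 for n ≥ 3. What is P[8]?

P[3] = 3·3 + 3·(-1) - 9 = -3
P[4] = 3·(-3) + 3·3 - 9 = -9
P[5] = 3·(-9) + 3·(-3) - 9 = -45
P[6] = 3·(-45) + 3·(-9) - 9 = -171
P[7] = 3·(-171) + 3·(-45) - 9 = -657
P[8] = 3·(-657) + 3·(-171) - 9 = -2493

-2493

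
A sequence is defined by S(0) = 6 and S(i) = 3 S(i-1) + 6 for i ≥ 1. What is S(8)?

S(1) = 3(6) + 6 = 24
S(2) = 3(24) + 6 = 78
S(3) = 3(78) + 6 = 240
S(4) = 3(240) + 6 = 726
S(5) = 3(726) + 6 = 2184
S(6) = 3(2184) + 6 = 6558
S(7) = 3(6558) + 6 = 19680
S(8) = 3(19680) + 6 = 59046

59046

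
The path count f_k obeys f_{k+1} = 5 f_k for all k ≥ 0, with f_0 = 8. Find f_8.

f_1 = 5·8 = 40
f_2 = 5·40 = 200
f_3 = 5·200 = 1000
f_4 = 5·1000 = 5000
f_5 = 5·5000 = 25000
f_6 = 5·25000 = 125000
f_7 = 5·125000 = 625000
f_8 = 5·625000 = 3125000

3125000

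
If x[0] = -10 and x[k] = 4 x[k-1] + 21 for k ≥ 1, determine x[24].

The fixed point is 21/(1 - 4) = -7, so x[k] + 7 = 4(x[k-1] + 7).
Hence x[k] = -3·4^k - 7.
x[24] = -3·4^{24} - 7 = -3·281474976710656 - 7 = -844424930131975.

-844424930131975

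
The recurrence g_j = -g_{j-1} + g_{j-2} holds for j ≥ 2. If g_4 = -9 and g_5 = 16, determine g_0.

3

Rearranging, g_{j-2} = g_j + g_{j-1}.
g_3 = 16 + (-9) = 7
g_2 = -9 + 7 = -2
g_1 = 7 + (-2) = 5
g_0 = -2 + 5 = 3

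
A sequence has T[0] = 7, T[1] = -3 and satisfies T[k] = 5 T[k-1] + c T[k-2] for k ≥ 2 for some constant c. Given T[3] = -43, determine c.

T[2] = -15 + 7c
T[3] = -75 + 32c
So -75 + 32c = -43, giving c = 1.

1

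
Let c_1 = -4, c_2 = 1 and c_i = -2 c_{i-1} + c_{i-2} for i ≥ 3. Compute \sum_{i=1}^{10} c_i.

c_3 = -2(1) + (-4) = -6
c_4 = -2(-6) + 1 = 13
c_5 = -2(13) + (-6) = -32
c_6 = -2(-32) + 13 = 77
c_7 = -2(77) + (-32) = -186
c_8 = -2(-186) + 77 = 449
c_9 = -2(449) + (-186) = -1084
c_{10} = -2(-1084) + 449 = 2617
Sum = (-4) + 1 + (-6) + 13 + (-32) + 77 + (-186) + 449 + (-1084) + 2617 = 1845

1845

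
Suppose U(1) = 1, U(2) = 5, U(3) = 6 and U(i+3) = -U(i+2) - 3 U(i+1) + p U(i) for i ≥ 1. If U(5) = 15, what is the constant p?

U(4) = -21 + p
U(5) = 3 + 4p
So 3 + 4p = 15, giving p = 3.

3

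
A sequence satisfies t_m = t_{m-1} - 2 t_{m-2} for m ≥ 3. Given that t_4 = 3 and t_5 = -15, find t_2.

Rearranging, t_{m-2} = (t_m - t_{m-1}) / -2.
t_3 = (-15 - 3) / -2 = -18/-2 = 9
t_2 = (3 - 9) / -2 = -6/-2 = 3

3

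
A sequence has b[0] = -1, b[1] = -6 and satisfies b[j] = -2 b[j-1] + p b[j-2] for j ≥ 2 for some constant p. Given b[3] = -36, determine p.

3

b[2] = 12 - p
b[3] = -24 - 4p
So -24 - 4p = -36, giving p = 3.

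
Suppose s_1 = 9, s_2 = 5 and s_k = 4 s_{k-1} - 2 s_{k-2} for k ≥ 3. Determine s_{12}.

-70688

s_3 = 4*5 - 2*9 = 2
s_4 = 4*2 - 2*5 = -2
s_5 = 4*(-2) - 2*2 = -12
s_6 = 4*(-12) - 2*(-2) = -44
s_7 = 4*(-44) - 2*(-12) = -152
s_8 = 4*(-152) - 2*(-44) = -520
s_9 = 4*(-520) - 2*(-152) = -1776
s_{10} = 4*(-1776) - 2*(-520) = -6064
s_{11} = 4*(-6064) - 2*(-1776) = -20704
s_{12} = 4*(-20704) - 2*(-6064) = -70688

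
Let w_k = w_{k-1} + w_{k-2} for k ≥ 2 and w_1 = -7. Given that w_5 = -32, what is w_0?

Let w_0 = x.
w_2 = -7 + x
w_3 = -14 + x
w_4 = -21 + 2x
w_5 = -35 + 3x
So -35 + 3x = -32, giving x = 1.

1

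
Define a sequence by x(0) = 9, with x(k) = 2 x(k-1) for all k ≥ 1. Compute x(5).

288

x(1) = 2·9 = 18
x(2) = 2·18 = 36
x(3) = 2·36 = 72
x(4) = 2·72 = 144
x(5) = 2·144 = 288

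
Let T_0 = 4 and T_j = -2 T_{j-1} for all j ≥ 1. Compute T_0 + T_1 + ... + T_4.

44

T_1 = -2(4) = -8
T_2 = -2(-8) = 16
T_3 = -2(16) = -32
T_4 = -2(-32) = 64
Sum = 4 + (-8) + 16 + (-32) + 64 = 44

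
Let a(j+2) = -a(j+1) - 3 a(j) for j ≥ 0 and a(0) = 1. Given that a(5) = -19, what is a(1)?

Let a(1) = v.
a(2) = -3 - v
a(3) = 3 - 2v
a(4) = 6 + 5v
a(5) = -15 + v
So -15 + v = -19, giving v = -4.

-4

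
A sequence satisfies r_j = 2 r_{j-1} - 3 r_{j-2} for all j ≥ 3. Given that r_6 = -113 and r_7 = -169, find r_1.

-3

Rearranging, r_{j-2} = (r_j - 2 r_{j-1}) / -3.
r_5 = (-169 - 2(-113)) / -3 = 57/-3 = -19
r_4 = (-113 - 2(-19)) / -3 = -75/-3 = 25
r_3 = (-19 - 2(25)) / -3 = -69/-3 = 23
r_2 = (25 - 2(23)) / -3 = -21/-3 = 7
r_1 = (23 - 2(7)) / -3 = 9/-3 = -3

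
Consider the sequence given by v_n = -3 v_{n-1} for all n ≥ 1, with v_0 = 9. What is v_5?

-2187

v_1 = -3·9 = -27
v_2 = -3·(-27) = 81
v_3 = -3·81 = -243
v_4 = -3·(-243) = 729
v_5 = -3·729 = -2187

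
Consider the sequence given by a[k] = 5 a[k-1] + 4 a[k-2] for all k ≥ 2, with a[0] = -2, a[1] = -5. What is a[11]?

a[2] = 5*(-5) + 4*(-2) = -33
a[3] = 5*(-33) + 4*(-5) = -185
a[4] = 5*(-185) + 4*(-33) = -1057
a[5] = 5*(-1057) + 4*(-185) = -6025
a[6] = 5*(-6025) + 4*(-1057) = -34353
a[7] = 5*(-34353) + 4*(-6025) = -195865
a[8] = 5*(-195865) + 4*(-34353) = -1116737
a[9] = 5*(-1116737) + 4*(-195865) = -6367145
a[10] = 5*(-6367145) + 4*(-1116737) = -36302673
a[11] = 5*(-36302673) + 4*(-6367145) = -206981945

-206981945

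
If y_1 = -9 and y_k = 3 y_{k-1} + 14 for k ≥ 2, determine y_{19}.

-774840985

The fixed point is 14/(1 - 3) = -7, so y_k + 7 = 3(y_{k-1} + 7).
Hence y_k = -2·3^{k-1} - 7.
y_{19} = -2·3^{18} - 7 = -2·387420489 - 7 = -774840985.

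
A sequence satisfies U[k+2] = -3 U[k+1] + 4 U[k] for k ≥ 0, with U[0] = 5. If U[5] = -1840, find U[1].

-4

Let U[1] = x.
U[2] = 20 - 3x
U[3] = -60 + 13x
U[4] = 260 - 51x
U[5] = -1020 + 205x
So -1020 + 205x = -1840, giving x = -4.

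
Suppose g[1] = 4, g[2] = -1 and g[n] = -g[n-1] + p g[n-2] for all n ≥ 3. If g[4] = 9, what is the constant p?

g[3] = 1 + 4p
g[4] = -1 - 5p
So -1 - 5p = 9, giving p = -2.

-2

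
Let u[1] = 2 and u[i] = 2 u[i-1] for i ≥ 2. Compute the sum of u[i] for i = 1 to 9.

u[2] = 2*2 = 4
u[3] = 2*4 = 8
u[4] = 2*8 = 16
u[5] = 2*16 = 32
u[6] = 2*32 = 64
u[7] = 2*64 = 128
u[8] = 2*128 = 256
u[9] = 2*256 = 512
Sum = 2 + 4 + 8 + 16 + 32 + 64 + 128 + 256 + 512 = 1022

1022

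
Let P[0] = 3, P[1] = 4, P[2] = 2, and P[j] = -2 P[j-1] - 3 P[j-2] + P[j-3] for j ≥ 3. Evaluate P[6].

-71

P[3] = -2(2) - 3(4) + 3 = -13
P[4] = -2(-13) - 3(2) + 4 = 24
P[5] = -2(24) - 3(-13) + 2 = -7
P[6] = -2(-7) - 3(24) + (-13) = -71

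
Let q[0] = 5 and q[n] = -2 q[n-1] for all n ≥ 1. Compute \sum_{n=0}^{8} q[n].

855

q[1] = -2(5) = -10
q[2] = -2(-10) = 20
q[3] = -2(20) = -40
q[4] = -2(-40) = 80
q[5] = -2(80) = -160
q[6] = -2(-160) = 320
q[7] = -2(320) = -640
q[8] = -2(-640) = 1280
Sum = 5 + (-10) + 20 + (-40) + 80 + (-160) + 320 + (-640) + 1280 = 855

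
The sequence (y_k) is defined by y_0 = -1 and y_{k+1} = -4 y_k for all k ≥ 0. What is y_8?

y_1 = -4·(-1) = 4
y_2 = -4·4 = -16
y_3 = -4·(-16) = 64
y_4 = -4·64 = -256
y_5 = -4·(-256) = 1024
y_6 = -4·1024 = -4096
y_7 = -4·(-4096) = 16384
y_8 = -4·16384 = -65536

-65536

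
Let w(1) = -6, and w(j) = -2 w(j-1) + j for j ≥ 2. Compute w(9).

-1675

w(2) = -2·(-6) + 2 = 14
w(3) = -2·14 + 3 = -25
w(4) = -2·(-25) + 4 = 54
w(5) = -2·54 + 5 = -103
w(6) = -2·(-103) + 6 = 212
w(7) = -2·212 + 7 = -417
w(8) = -2·(-417) + 8 = 842
w(9) = -2·842 + 9 = -1675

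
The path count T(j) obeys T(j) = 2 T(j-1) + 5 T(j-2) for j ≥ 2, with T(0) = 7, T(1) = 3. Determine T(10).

T(2) = 2(3) + 5(7) = 41
T(3) = 2(41) + 5(3) = 97
T(4) = 2(97) + 5(41) = 399
T(5) = 2(399) + 5(97) = 1283
T(6) = 2(1283) + 5(399) = 4561
T(7) = 2(4561) + 5(1283) = 15537
T(8) = 2(15537) + 5(4561) = 53879
T(9) = 2(53879) + 5(15537) = 185443
T(10) = 2(185443) + 5(53879) = 640281

640281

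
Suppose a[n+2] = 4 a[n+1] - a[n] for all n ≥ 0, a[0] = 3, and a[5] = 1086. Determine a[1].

6

Let a[1] = x.
a[2] = -3 + 4x
a[3] = -12 + 15x
a[4] = -45 + 56x
a[5] = -168 + 209x
So -168 + 209x = 1086, giving x = 6.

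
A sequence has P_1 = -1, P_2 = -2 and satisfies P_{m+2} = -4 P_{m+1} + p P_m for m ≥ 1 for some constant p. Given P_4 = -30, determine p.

1

P_3 = 8 - p
P_4 = -32 + 2p
So -32 + 2p = -30, giving p = 1.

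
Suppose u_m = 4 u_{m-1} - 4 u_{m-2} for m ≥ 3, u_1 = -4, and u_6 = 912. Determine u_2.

5

Let u_2 = v.
u_3 = 16 + 4v
u_4 = 64 + 12v
u_5 = 192 + 32v
u_6 = 512 + 80v
So 512 + 80v = 912, giving v = 5.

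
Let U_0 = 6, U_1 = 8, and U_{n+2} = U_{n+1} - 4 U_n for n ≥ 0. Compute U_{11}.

U_2 = 8 - 4·6 = -16
U_3 = (-16) - 4·8 = -48
U_4 = (-48) - 4·(-16) = 16
U_5 = 16 - 4·(-48) = 208
U_6 = 208 - 4·16 = 144
U_7 = 144 - 4·208 = -688
U_8 = (-688) - 4·144 = -1264
U_9 = (-1264) - 4·(-688) = 1488
U_{10} = 1488 - 4·(-1264) = 6544
U_{11} = 6544 - 4·1488 = 592

592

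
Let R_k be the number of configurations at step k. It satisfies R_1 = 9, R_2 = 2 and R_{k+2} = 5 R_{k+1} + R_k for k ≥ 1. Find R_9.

R_3 = 5*2 + 9 = 19
R_4 = 5*19 + 2 = 97
R_5 = 5*97 + 19 = 504
R_6 = 5*504 + 97 = 2617
R_7 = 5*2617 + 504 = 13589
R_8 = 5*13589 + 2617 = 70562
R_9 = 5*70562 + 13589 = 366399

366399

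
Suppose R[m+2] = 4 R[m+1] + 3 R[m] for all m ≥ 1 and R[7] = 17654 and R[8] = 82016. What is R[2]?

8

Rearranging, R[m-2] = (R[m] - 4 R[m-1]) / 3.
R[6] = (82016 - 4*17654) / 3 = 11400/3 = 3800
R[5] = (17654 - 4*3800) / 3 = 2454/3 = 818
R[4] = (3800 - 4*818) / 3 = 528/3 = 176
R[3] = (818 - 4*176) / 3 = 114/3 = 38
R[2] = (176 - 4*38) / 3 = 24/3 = 8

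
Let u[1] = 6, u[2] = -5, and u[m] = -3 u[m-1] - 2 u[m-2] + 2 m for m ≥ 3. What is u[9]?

u[3] = -3·(-5) - 2·6 + 6 = 9
u[4] = -3·9 - 2·(-5) + 8 = -9
u[5] = -3·(-9) - 2·9 + 10 = 19
u[6] = -3·19 - 2·(-9) + 12 = -27
u[7] = -3·(-27) - 2·19 + 14 = 57
u[8] = -3·57 - 2·(-27) + 16 = -101
u[9] = -3·(-101) - 2·57 + 18 = 207

207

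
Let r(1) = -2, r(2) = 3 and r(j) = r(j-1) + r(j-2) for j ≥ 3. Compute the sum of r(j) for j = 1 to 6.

r(3) = 3 + (-2) = 1
r(4) = 1 + 3 = 4
r(5) = 4 + 1 = 5
r(6) = 5 + 4 = 9
Sum = (-2) + 3 + 1 + 4 + 5 + 9 = 20

20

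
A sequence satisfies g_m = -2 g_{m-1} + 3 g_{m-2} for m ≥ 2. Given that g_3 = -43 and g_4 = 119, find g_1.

Rearranging, g_{m-2} = (g_m + 2 g_{m-1}) / 3.
g_2 = (119 + 2(-43)) / 3 = 33/3 = 11
g_1 = (-43 + 2(11)) / 3 = -21/3 = -7

-7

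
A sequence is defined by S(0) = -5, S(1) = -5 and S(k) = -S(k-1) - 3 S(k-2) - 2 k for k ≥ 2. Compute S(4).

S(2) = -(-5) - 3(-5) - 4 = 16
S(3) = -16 - 3(-5) - 6 = -7
S(4) = -(-7) - 3(16) - 8 = -49

-49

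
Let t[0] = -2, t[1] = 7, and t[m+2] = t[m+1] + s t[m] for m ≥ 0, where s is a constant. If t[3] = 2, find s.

t[2] = 7 - 2s
t[3] = 7 + 5s
So 7 + 5s = 2, giving s = -1.

-1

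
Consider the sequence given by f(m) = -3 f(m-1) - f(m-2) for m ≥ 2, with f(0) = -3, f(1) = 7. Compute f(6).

-843

f(2) = -3(7) - (-3) = -18
f(3) = -3(-18) - 7 = 47
f(4) = -3(47) - (-18) = -123
f(5) = -3(-123) - 47 = 322
f(6) = -3(322) - (-123) = -843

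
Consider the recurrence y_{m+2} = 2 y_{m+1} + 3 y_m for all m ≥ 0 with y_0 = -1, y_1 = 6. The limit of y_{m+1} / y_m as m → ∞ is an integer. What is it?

3

The characteristic equation is r^2 - 2r - 3 = 0, which factors as (r - 3)(r + 1) = 0.
So the roots are 3 and -1. Since |3| > |-1| and the coefficient of 3^m is non-zero, the ratio tends to 3.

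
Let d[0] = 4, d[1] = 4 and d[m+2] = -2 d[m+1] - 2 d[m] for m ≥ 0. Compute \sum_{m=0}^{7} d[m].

-48

d[2] = -2*4 - 2*4 = -16
d[3] = -2*(-16) - 2*4 = 24
d[4] = -2*24 - 2*(-16) = -16
d[5] = -2*(-16) - 2*24 = -16
d[6] = -2*(-16) - 2*(-16) = 64
d[7] = -2*64 - 2*(-16) = -96
Sum = 4 + 4 + (-16) + 24 + (-16) + (-16) + 64 + (-96) = -48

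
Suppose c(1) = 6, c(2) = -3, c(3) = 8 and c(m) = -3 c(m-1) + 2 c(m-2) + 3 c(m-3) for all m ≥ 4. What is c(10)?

-15990

c(4) = -3*8 + 2*(-3) + 3*6 = -12
c(5) = -3*(-12) + 2*8 + 3*(-3) = 43
c(6) = -3*43 + 2*(-12) + 3*8 = -129
c(7) = -3*(-129) + 2*43 + 3*(-12) = 437
c(8) = -3*437 + 2*(-129) + 3*43 = -1440
c(9) = -3*(-1440) + 2*437 + 3*(-129) = 4807
c(10) = -3*4807 + 2*(-1440) + 3*437 = -15990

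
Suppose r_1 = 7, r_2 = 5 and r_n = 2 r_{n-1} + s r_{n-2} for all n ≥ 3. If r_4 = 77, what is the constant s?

3

r_3 = 10 + 7s
r_4 = 20 + 19s
So 20 + 19s = 77, giving s = 3.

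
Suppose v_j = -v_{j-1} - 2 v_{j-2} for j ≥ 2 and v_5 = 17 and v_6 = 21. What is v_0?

-2

Rearranging, v_{j-2} = (v_j + v_{j-1}) / -2.
v_4 = (21 + 17) / -2 = 38/-2 = -19
v_3 = (17 + (-19)) / -2 = -2/-2 = 1
v_2 = (-19 + 1) / -2 = -18/-2 = 9
v_1 = (1 + 9) / -2 = 10/-2 = -5
v_0 = (9 + (-5)) / -2 = 4/-2 = -2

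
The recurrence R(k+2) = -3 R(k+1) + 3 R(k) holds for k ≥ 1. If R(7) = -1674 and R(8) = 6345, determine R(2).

1

Rearranging, R(k-2) = (R(k) + 3 R(k-1)) / 3.
R(6) = (6345 + 3·(-1674)) / 3 = 1323/3 = 441
R(5) = (-1674 + 3·441) / 3 = -351/3 = -117
R(4) = (441 + 3·(-117)) / 3 = 90/3 = 30
R(3) = (-117 + 3·30) / 3 = -27/3 = -9
R(2) = (30 + 3·(-9)) / 3 = 3/3 = 1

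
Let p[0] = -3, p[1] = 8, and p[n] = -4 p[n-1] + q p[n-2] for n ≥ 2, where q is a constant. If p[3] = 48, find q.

-4

p[2] = -32 - 3q
p[3] = 128 + 20q
So 128 + 20q = 48, giving q = -4.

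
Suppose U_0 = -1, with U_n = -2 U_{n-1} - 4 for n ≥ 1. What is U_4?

4

U_1 = -2*(-1) - 4 = -2
U_2 = -2*(-2) - 4 = 0
U_3 = -2*0 - 4 = -4
U_4 = -2*(-4) - 4 = 4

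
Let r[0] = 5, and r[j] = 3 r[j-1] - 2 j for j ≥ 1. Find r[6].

2559

r[1] = 3·5 - 2 = 13
r[2] = 3·13 - 4 = 35
r[3] = 3·35 - 6 = 99
r[4] = 3·99 - 8 = 289
r[5] = 3·289 - 10 = 857
r[6] = 3·857 - 12 = 2559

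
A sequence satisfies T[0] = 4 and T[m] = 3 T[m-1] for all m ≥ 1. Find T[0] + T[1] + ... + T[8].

T[1] = 3*4 = 12
T[2] = 3*12 = 36
T[3] = 3*36 = 108
T[4] = 3*108 = 324
T[5] = 3*324 = 972
T[6] = 3*972 = 2916
T[7] = 3*2916 = 8748
T[8] = 3*8748 = 26244
Sum = 4 + 12 + 36 + 108 + 324 + 972 + 2916 + 8748 + 26244 = 39364

39364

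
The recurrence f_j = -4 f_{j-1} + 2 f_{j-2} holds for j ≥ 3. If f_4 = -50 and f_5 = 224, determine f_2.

Rearranging, f_{j-2} = (f_j + 4 f_{j-1}) / 2.
f_3 = (224 + 4(-50)) / 2 = 24/2 = 12
f_2 = (-50 + 4(12)) / 2 = -2/2 = -1

-1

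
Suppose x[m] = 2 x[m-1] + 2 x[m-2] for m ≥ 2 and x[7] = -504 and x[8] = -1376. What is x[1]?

-3

Rearranging, x[m-2] = (x[m] - 2 x[m-1]) / 2.
x[6] = (-1376 - 2·(-504)) / 2 = -368/2 = -184
x[5] = (-504 - 2·(-184)) / 2 = -136/2 = -68
x[4] = (-184 - 2·(-68)) / 2 = -48/2 = -24
x[3] = (-68 - 2·(-24)) / 2 = -20/2 = -10
x[2] = (-24 - 2·(-10)) / 2 = -4/2 = -2
x[1] = (-10 - 2·(-2)) / 2 = -6/2 = -3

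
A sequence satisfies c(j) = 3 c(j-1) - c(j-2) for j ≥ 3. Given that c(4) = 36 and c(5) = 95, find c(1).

-4

Rearranging, c(j-2) = -(c(j) - 3 c(j-1)).
c(3) = -(95 - 3*36) = 13
c(2) = -(36 - 3*13) = 3
c(1) = -(13 - 3*3) = -4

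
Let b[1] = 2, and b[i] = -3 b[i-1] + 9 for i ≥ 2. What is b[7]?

-180

b[2] = -3(2) + 9 = 3
b[3] = -3(3) + 9 = 0
b[4] = -3(0) + 9 = 9
b[5] = -3(9) + 9 = -18
b[6] = -3(-18) + 9 = 63
b[7] = -3(63) + 9 = -180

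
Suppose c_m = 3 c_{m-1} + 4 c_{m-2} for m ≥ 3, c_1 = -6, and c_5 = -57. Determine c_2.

Let c_2 = y.
c_3 = -24 + 3y
c_4 = -72 + 13y
c_5 = -312 + 51y
So -312 + 51y = -57, giving y = 5.

5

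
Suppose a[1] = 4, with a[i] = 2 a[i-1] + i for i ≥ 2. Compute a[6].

a[2] = 2·4 + 2 = 10
a[3] = 2·10 + 3 = 23
a[4] = 2·23 + 4 = 50
a[5] = 2·50 + 5 = 105
a[6] = 2·105 + 6 = 216

216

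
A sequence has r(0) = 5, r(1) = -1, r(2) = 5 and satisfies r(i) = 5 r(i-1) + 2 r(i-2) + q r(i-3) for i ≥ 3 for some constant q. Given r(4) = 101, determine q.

-1

r(3) = 23 + 5q
r(4) = 125 + 24q
So 125 + 24q = 101, giving q = -1.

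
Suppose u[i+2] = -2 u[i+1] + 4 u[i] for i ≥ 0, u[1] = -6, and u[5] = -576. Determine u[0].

1

Let u[0] = x.
u[2] = 12 + 4x
u[3] = -48 - 8x
u[4] = 144 + 32x
u[5] = -480 - 96x
So -480 - 96x = -576, giving x = 1.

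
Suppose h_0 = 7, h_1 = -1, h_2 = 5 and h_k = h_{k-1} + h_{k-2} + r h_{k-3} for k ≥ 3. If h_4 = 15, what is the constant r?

h_3 = 4 + 7r
h_4 = 9 + 6r
So 9 + 6r = 15, giving r = 1.

1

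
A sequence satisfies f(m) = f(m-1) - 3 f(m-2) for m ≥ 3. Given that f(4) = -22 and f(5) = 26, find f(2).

2

Rearranging, f(m-2) = (f(m) - f(m-1)) / -3.
f(3) = (26 - (-22)) / -3 = 48/-3 = -16
f(2) = (-22 - (-16)) / -3 = -6/-3 = 2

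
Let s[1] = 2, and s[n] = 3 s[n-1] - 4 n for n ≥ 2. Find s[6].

-714

s[2] = 3·2 - 8 = -2
s[3] = 3·(-2) - 12 = -18
s[4] = 3·(-18) - 16 = -70
s[5] = 3·(-70) - 20 = -230
s[6] = 3·(-230) - 24 = -714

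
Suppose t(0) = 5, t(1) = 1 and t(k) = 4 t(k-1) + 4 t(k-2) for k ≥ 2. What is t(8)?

t(2) = 4·1 + 4·5 = 24
t(3) = 4·24 + 4·1 = 100
t(4) = 4·100 + 4·24 = 496
t(5) = 4·496 + 4·100 = 2384
t(6) = 4·2384 + 4·496 = 11520
t(7) = 4·11520 + 4·2384 = 55616
t(8) = 4·55616 + 4·11520 = 268544

268544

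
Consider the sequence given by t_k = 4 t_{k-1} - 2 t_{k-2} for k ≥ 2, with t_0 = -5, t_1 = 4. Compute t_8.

45232

t_2 = 4·4 - 2·(-5) = 26
t_3 = 4·26 - 2·4 = 96
t_4 = 4·96 - 2·26 = 332
t_5 = 4·332 - 2·96 = 1136
t_6 = 4·1136 - 2·332 = 3880
t_7 = 4·3880 - 2·1136 = 13248
t_8 = 4·13248 - 2·3880 = 45232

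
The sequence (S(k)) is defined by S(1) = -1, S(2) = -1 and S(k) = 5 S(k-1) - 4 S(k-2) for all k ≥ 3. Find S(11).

-1

S(3) = 5·(-1) - 4·(-1) = -1
S(4) = 5·(-1) - 4·(-1) = -1
S(5) = 5·(-1) - 4·(-1) = -1
S(6) = 5·(-1) - 4·(-1) = -1
S(7) = 5·(-1) - 4·(-1) = -1
S(8) = 5·(-1) - 4·(-1) = -1
S(9) = 5·(-1) - 4·(-1) = -1
S(10) = 5·(-1) - 4·(-1) = -1
S(11) = 5·(-1) - 4·(-1) = -1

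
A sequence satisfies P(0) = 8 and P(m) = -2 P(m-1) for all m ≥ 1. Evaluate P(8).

2048

P(1) = -2*8 = -16
P(2) = -2*(-16) = 32
P(3) = -2*32 = -64
P(4) = -2*(-64) = 128
P(5) = -2*128 = -256
P(6) = -2*(-256) = 512
P(7) = -2*512 = -1024
P(8) = -2*(-1024) = 2048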